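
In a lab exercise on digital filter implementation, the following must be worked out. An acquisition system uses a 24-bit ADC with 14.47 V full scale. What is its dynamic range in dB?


Dynamic range from full-scale to LSB:
V_min = V_max / 2^bits = 14.47 / 2^24
DR = 20 * log10(V_max / V_min)
   = 20 * log10(2^24)
   = 20 * 24 * log10(2)
   = 144.49 dB

144.49 dB


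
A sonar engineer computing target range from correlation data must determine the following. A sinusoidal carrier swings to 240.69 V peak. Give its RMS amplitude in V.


RMS voltage for a sinusoidal waveform:
V_rms = V_peak / sqrt(2)
      = 240.69 / 1.414214
      = 170.194 V

170.194 V


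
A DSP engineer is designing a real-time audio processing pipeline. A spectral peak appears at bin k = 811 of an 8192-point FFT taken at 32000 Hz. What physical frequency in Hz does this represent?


Frequency of DFT bin k:
f_k = k * fs / N
    = 811 * 32000 / 8192
    = 25952000 / 8192
    = 3167.969 Hz

3167.969 Hz


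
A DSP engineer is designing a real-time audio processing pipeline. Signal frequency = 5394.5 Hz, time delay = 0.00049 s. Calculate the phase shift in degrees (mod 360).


Phase shift from frequency and time delay:
phi = 360 * f * t_delay
    = 360 * 5394.5 * 0.00049
    = 951.59 degrees
    mod 360 = 231.59 degrees

231.59 degrees


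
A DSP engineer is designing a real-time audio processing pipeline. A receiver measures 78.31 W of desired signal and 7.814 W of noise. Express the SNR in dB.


SNR in decibels:
SNR = 10 * log10(Ps / Pn)
    = 10 * log10(78.31 / 7.814)
    = 10 * log10(10.0218)
    = 10 * 1.0009
    = 10.01 dB

10.01 dB


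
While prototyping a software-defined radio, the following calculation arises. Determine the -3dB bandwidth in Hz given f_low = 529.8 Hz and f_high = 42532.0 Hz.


Bandwidth is the difference of -3dB frequencies:
BW = f_high - f_low
   = 42532.0 - 529.8
   = 42002.2 Hz

42002.2 Hz


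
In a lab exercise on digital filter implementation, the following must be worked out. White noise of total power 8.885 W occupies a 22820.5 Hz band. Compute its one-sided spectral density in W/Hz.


Power spectral density:
PSD = P / BW
    = 8.885 / 22820.5
    = 0.00038934 W/Hz

0.00038934 W/Hz


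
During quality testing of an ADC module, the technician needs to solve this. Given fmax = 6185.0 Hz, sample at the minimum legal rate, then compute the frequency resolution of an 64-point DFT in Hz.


Step 1 — Nyquist sampling rate:
fs = 2 * fmax = 2 * 6185.0 = 12370.0 Hz

Step 2 — DFT bin spacing:
df = fs / N = 12370.0 / 64 = 193.2812 Hz

193.2812 Hz


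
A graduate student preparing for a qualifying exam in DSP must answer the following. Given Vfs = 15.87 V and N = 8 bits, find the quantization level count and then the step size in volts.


Step 1 — number of quantization levels:
L = 2^N = 2^8 = 256

Step 2 — LSB step size:
delta = Vfs / L
      = 15.87 / 256
      = 0.06199219 V

Levels = 256; step size = 0.06199219 V


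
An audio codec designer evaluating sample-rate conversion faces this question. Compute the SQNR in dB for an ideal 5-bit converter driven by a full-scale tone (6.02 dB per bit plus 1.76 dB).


Theoretical SNR for a full-scale sinusoid:
SNR = 6.02 * N + 1.76
    = 6.02 * 5 + 1.76
    = 30.1 + 1.76
    = 31.86 dB

31.86 dB


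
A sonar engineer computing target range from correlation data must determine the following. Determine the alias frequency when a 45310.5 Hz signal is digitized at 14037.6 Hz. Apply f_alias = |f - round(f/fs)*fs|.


Compute the nearest integer multiple of fs to the signal:
n = round(45310.5 / 14037.6) = 3
f_alias = |45310.5 - 3 * 14037.6|
        = |45310.5 - 42112.8|
        = 3197.7 Hz

3197.7


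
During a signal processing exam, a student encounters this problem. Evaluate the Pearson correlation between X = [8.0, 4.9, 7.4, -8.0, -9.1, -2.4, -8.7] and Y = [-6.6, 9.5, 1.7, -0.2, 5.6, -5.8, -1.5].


Pearson correlation coefficient (population):
r = cov(X,Y) / (std(X) * std(Y))
Mean X = -1.1286, Mean Y = 0.3857
Cov(X,Y) = -1.85898
Std(X) = 7.1924, Std(Y) = 5.384483
r = -0.048

-0.048


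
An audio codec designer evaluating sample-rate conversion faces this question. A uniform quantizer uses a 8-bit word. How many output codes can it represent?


Number of quantization levels = 2^N
= 2^8
= 256

256


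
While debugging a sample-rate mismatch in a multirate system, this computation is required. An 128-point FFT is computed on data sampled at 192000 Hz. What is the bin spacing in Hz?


DFT frequency resolution:
df = fs / N
   = 192000 / 128
   = 1500.0 Hz

1500.0 Hz


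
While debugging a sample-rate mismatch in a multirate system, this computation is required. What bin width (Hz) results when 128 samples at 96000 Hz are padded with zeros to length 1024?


Frequency resolution after zero-padding:
N_padded = 128 * 8 = 1024
df = fs / N_padded
   = 96000 / 1024
   = 93.75 Hz

93.75 Hz


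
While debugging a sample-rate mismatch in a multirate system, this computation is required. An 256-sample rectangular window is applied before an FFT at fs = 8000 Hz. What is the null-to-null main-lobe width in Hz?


Main lobe width for a rectangular window:
Width = 2 * fs / N
      = 2 * 8000 / 256
      = 16000 / 256
      = 62.5 Hz

62.5 Hz


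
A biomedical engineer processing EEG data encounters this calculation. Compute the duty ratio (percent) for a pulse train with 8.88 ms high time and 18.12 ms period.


Duty cycle as a percentage:
DC = (t_on / T) * 100
   = (8.88 / 18.12) * 100
   = 0.490066 * 100
   = 49.01 %

49.01 %


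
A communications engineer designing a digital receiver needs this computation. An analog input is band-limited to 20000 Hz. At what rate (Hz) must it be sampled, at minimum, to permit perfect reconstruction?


The Nyquist rate is twice the maximum frequency component.
fs_min = 2 * fmax
      = 2 * 20000
      = 40000 Hz

40000


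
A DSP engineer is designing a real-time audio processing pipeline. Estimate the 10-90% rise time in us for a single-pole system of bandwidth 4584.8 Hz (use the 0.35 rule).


Rise time from bandwidth relationship:
tr = 0.35 / BW
   = 0.35 / 4584.8
   = 7.633920782e-05 s
   = 76.3392 us

76.3392 us


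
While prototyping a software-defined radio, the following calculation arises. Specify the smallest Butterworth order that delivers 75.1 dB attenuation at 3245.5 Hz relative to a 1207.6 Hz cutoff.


Butterworth filter order formula:
n = log10(10^(A/10) - 1) / (2 * log10(f_stop/f_pass))
10^(75.1/10) - 1 = 32359364.693
f_stop/f_pass = 3245.5 / 1207.6 = 2.6876
n = 8.7456 -> ceil = 9

9


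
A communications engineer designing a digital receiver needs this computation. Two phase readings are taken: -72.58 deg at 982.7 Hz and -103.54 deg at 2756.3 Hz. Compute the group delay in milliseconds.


Group delay from phase difference:
tau = -d(phi)/d(omega)
d(phi) = -30.96 deg = -0.540354 rad
d(omega) = 2*pi*(2756.3 - 982.7) = 11143.8575 rad/s
tau = -(-0.540354) / 11143.8575
    = 0.0485 ms

0.0485 ms


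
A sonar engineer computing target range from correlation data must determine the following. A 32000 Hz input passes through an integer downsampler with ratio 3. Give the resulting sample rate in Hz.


Decimation reduces the sample rate:
fs_out = fs_in / M
       = 32000 / 3
       = 10666.6667 Hz

10666.6667 Hz


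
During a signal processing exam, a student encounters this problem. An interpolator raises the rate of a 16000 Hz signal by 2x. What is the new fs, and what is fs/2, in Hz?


Step 1 — output sample rate after interpolation by L:
fs_out = L * fs_in = 2 * 16000 = 32000 Hz

Step 2 — Nyquist frequency of the output stream:
f_Nyq = fs_out / 2 = 32000 / 2 = 16000.0 Hz

fs_out = 32000 Hz; f_Nyquist = 16000.0 Hz


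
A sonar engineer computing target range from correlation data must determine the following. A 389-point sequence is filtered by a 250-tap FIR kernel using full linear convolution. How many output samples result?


Linear convolution output length:
L = N + M - 1
  = 389 + 250 - 1
  = 638 samples

638


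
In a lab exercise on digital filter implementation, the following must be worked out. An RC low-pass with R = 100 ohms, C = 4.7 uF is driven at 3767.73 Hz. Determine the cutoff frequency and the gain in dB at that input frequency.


Step 1 — cutoff frequency:
fc = 1 / (2*pi*R*C)
C = 4.7 uF = 4.7e-06 F
fc = 1 / (2*pi*100*4.7e-06)
   = 338.628 Hz

Step 2 — magnitude at f = 3767.73 Hz:
|H(f)| = 1 / sqrt(1 + (f/fc)^2)
f/fc = 3767.73 / 338.628 = 11.126457
|H| = 1 / sqrt(1 + 123.798045) = 0.0895151
|H|_dB = 20*log10(0.0895151) = -20.96 dB

fc = 338.628 Hz; |H(3767.73 Hz)| = -20.96 dB


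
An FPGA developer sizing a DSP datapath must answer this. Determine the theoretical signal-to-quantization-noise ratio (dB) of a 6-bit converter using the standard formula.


Theoretical SNR for a full-scale sinusoid:
SNR = 6.02 * N + 1.76
    = 6.02 * 6 + 1.76
    = 36.12 + 1.76
    = 37.88 dB

37.88 dB


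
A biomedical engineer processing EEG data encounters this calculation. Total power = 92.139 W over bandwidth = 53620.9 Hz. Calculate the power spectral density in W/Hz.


Power spectral density:
PSD = P / BW
    = 92.139 / 53620.9
    = 0.00171834 W/Hz

0.00171834 W/Hz


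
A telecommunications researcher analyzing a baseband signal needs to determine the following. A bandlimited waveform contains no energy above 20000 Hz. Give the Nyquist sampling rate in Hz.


The Nyquist rate is twice the maximum frequency component.
fs_min = 2 * fmax
      = 2 * 20000
      = 40000 Hz

40000


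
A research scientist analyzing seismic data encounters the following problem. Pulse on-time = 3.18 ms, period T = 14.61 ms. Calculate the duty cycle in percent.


Duty cycle as a percentage:
DC = (t_on / T) * 100
   = (3.18 / 14.61) * 100
   = 0.217659 * 100
   = 21.77 %

21.77 %


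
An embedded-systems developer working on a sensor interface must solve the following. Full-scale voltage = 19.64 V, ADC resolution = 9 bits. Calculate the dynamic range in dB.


Dynamic range from full-scale to LSB:
V_min = V_max / 2^bits = 19.64 / 2^9
DR = 20 * log10(V_max / V_min)
   = 20 * log10(2^9)
   = 20 * 9 * log10(2)
   = 54.19 dB

54.19 dB


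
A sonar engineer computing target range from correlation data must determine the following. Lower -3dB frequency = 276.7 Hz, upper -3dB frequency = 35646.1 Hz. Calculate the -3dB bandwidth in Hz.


Bandwidth is the difference of -3dB frequencies:
BW = f_high - f_low
   = 35646.1 - 276.7
   = 35369.4 Hz

35369.4 Hz


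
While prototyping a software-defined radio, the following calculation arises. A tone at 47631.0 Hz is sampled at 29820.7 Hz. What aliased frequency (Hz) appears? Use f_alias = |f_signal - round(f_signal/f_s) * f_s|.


Compute the nearest integer multiple of fs to the signal:
n = round(47631.0 / 29820.7) = 2
f_alias = |47631.0 - 2 * 29820.7|
        = |47631.0 - 59641.4|
        = 12010.4 Hz

12010.4


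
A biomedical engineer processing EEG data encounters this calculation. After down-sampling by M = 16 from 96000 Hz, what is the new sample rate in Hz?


Decimation reduces the sample rate:
fs_out = fs_in / M
       = 96000 / 16
       = 6000.0 Hz

6000.0 Hz


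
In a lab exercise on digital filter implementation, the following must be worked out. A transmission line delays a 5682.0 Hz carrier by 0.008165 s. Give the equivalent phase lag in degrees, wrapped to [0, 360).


Phase shift from frequency and time delay:
phi = 360 * f * t_delay
    = 360 * 5682.0 * 0.008165
    = 16701.67 degrees
    mod 360 = 141.67 degrees

141.67 degrees


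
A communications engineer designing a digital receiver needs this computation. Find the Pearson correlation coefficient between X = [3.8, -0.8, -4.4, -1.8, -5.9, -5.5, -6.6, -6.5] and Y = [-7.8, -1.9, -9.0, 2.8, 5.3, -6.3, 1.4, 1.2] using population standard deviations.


Pearson correlation coefficient (population):
r = cov(X,Y) / (std(X) * std(Y))
Mean X = -3.4625, Mean Y = -1.7875
Cov(X,Y) = -7.091719
Std(X) = 3.402917, Std(Y) = 4.986341
r = -0.4179

-0.4179


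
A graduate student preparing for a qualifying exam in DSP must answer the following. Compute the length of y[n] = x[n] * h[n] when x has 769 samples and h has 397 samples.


Linear convolution output length:
L = N + M - 1
  = 769 + 397 - 1
  = 1165 samples

1165


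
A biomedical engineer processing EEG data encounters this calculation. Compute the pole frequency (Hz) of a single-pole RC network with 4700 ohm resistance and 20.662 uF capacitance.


Cutoff frequency of a first-order RC filter:
fc = 1 / (2 * pi * R * C)
C = 20.662 uF = 2.0662e-05 F
fc = 1 / (2 * pi * 4700 * 2.0662e-05)
   = 1 / 0.61016892163964
   = 1.63889 Hz

1.63889 Hz


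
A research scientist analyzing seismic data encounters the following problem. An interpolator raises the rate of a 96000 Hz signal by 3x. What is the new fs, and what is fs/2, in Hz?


Step 1 — output sample rate after interpolation by L:
fs_out = L * fs_in = 3 * 96000 = 288000 Hz

Step 2 — Nyquist frequency of the output stream:
f_Nyq = fs_out / 2 = 288000 / 2 = 144000.0 Hz

fs_out = 288000 Hz; f_Nyquist = 144000.0 Hz


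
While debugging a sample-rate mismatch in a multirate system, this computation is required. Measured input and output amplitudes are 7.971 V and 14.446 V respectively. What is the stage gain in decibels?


Voltage gain in dB:
G = 20 * log10(Vout / Vin)
  = 20 * log10(14.446 / 7.971)
  = 20 * log10(1.81232)
  = 20 * 0.258235
  = 5.16 dB

5.16 dB


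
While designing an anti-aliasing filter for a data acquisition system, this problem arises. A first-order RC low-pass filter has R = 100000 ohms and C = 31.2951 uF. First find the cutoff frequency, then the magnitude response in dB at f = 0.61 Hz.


Step 1 — cutoff frequency:
fc = 1 / (2*pi*R*C)
C = 31.2951 uF = 3.12951e-05 F
fc = 1 / (2*pi*100000*3.12951e-05)
   = 0.0508562 Hz

Step 2 — magnitude at f = 0.61 Hz:
|H(f)| = 1 / sqrt(1 + (f/fc)^2)
f/fc = 0.61 / 0.0508562 = 11.994604
|H| = 1 / sqrt(1 + 143.870525) = 0.0830826
|H|_dB = 20*log10(0.0830826) = -21.61 dB

fc = 0.0508562 Hz; |H(0.61 Hz)| = -21.61 dB


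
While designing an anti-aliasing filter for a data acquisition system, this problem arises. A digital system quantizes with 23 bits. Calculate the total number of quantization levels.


Number of quantization levels = 2^N
= 2^23
= 8388608

8388608


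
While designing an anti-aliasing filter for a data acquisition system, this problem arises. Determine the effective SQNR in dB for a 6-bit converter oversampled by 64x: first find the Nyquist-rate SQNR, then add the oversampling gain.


Step 1 — baseline SQNR at Nyquist:
SQNR_base = 6.02*N + 1.76
          = 6.02*6 + 1.76
          = 37.88 dB

Step 2 — oversampling processing gain:
G = 10*log10(OSR) = 10*log10(64) = 18.06 dB

Step 3 — total:
SQNR_total = 37.88 + 18.06 = 55.94 dB

Base SQNR = 37.88 dB; oversampled SQNR = 55.94 dB


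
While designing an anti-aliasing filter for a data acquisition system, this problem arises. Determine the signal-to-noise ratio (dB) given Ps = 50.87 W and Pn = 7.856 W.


SNR in decibels:
SNR = 10 * log10(Ps / Pn)
    = 10 * log10(50.87 / 7.856)
    = 10 * log10(6.4753)
    = 10 * 0.8113
    = 8.11 dB

8.11 dB


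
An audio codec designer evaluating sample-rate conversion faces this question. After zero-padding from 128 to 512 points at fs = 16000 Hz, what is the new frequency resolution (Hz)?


Frequency resolution after zero-padding:
N_padded = 128 * 4 = 512
df = fs / N_padded
   = 16000 / 512
   = 31.25 Hz

31.25 Hz


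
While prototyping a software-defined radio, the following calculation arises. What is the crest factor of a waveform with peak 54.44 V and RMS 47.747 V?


Crest factor is the ratio of peak to RMS:
CF = V_peak / V_rms
   = 54.44 / 47.747
   = 1.1402

1.1402


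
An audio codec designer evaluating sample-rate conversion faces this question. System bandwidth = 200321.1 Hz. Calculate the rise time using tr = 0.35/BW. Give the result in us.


Rise time from bandwidth relationship:
tr = 0.35 / BW
   = 0.35 / 200321.1
   = 1.747194879e-06 s
   = 1.7472 us

1.7472 us


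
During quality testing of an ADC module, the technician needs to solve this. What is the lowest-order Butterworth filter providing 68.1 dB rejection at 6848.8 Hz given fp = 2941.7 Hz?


Butterworth filter order formula:
n = log10(10^(A/10) - 1) / (2 * log10(f_stop/f_pass))
10^(68.1/10) - 1 = 6456541.2903
f_stop/f_pass = 6848.8 / 2941.7 = 2.3282
n = 9.2775 -> ceil = 10

10


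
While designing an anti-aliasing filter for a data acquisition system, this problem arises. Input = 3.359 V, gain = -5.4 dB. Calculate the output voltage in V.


Output voltage from dB gain:
V_out = V_in * 10^(gain_dB / 20)
      = 3.359 * 10^(-5.4 / 20)
      = 3.359 * 0.537032
      = 1.8039 V

1.8039 V


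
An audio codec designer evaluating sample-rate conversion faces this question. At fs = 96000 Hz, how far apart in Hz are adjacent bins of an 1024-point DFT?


DFT frequency resolution:
df = fs / N
   = 96000 / 1024
   = 93.75 Hz

93.75 Hz


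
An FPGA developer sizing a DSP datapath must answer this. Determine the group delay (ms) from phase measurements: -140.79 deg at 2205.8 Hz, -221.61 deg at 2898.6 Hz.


Group delay from phase difference:
tau = -d(phi)/d(omega)
d(phi) = -80.82 deg = -1.410575 rad
d(omega) = 2*pi*(2898.6 - 2205.8) = 4352.9908 rad/s
tau = -(-1.410575) / 4352.9908
    = 0.324 ms

0.324 ms


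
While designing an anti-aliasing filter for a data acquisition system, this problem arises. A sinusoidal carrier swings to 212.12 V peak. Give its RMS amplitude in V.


RMS voltage for a sinusoidal waveform:
V_rms = V_peak / sqrt(2)
      = 212.12 / 1.414214
      = 149.991 V

149.991 V


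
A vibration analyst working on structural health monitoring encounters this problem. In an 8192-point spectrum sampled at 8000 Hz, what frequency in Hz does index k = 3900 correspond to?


Frequency of DFT bin k:
f_k = k * fs / N
    = 3900 * 8000 / 8192
    = 31200000 / 8192
    = 3808.594 Hz

3808.594 Hz


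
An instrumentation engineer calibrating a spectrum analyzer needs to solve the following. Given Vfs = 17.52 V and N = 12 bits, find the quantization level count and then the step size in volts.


Step 1 — number of quantization levels:
L = 2^N = 2^12 = 4096

Step 2 — LSB step size:
delta = Vfs / L
      = 17.52 / 4096
      = 0.00427734 V

Levels = 4096; step size = 0.00427734 V


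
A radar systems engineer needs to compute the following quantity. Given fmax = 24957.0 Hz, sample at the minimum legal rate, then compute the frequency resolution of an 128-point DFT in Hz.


Step 1 — Nyquist sampling rate:
fs = 2 * fmax = 2 * 24957.0 = 49914.0 Hz

Step 2 — DFT bin spacing:
df = fs / N = 49914.0 / 128 = 389.9531 Hz

389.9531 Hz


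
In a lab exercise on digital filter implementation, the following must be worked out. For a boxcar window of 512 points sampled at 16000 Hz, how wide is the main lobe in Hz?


Main lobe width for a rectangular window:
Width = 2 * fs / N
      = 2 * 16000 / 512
      = 32000 / 512
      = 62.5 Hz

62.5 Hz


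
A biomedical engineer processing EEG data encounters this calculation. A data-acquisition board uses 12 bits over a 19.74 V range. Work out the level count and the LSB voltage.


Step 1 — number of quantization levels:
L = 2^N = 2^12 = 4096

Step 2 — LSB step size:
delta = Vfs / L
      = 19.74 / 4096
      = 0.00481934 V

Levels = 4096; step size = 0.00481934 V


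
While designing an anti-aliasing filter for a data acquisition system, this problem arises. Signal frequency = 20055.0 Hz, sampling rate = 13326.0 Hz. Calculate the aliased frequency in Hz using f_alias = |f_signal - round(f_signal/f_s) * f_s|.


Compute the nearest integer multiple of fs to the signal:
n = round(20055.0 / 13326.0) = 2
f_alias = |20055.0 - 2 * 13326.0|
        = |20055.0 - 26652.0|
        = 6597.0 Hz

6597.0


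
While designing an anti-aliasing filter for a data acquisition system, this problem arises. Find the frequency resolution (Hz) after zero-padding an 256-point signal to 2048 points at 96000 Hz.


Frequency resolution after zero-padding:
N_padded = 256 * 8 = 2048
df = fs / N_padded
   = 96000 / 2048
   = 46.875 Hz

46.875 Hz


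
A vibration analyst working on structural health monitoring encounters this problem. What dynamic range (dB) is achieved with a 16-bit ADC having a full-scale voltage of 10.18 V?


Dynamic range from full-scale to LSB:
V_min = V_max / 2^bits = 10.18 / 2^16
DR = 20 * log10(V_max / V_min)
   = 20 * log10(2^16)
   = 20 * 16 * log10(2)
   = 96.33 dB

96.33 dB


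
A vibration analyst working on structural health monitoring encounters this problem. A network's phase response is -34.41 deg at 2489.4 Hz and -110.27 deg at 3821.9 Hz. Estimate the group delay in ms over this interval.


Group delay from phase difference:
tau = -d(phi)/d(omega)
d(phi) = -75.86 deg = -1.324007 rad
d(omega) = 2*pi*(3821.9 - 2489.4) = 8372.3444 rad/s
tau = -(-1.324007) / 8372.3444
    = 0.1581 ms

0.1581 ms


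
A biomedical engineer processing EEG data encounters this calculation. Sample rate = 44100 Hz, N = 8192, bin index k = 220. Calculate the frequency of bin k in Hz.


Frequency of DFT bin k:
f_k = k * fs / N
    = 220 * 44100 / 8192
    = 9702000 / 8192
    = 1184.326 Hz

1184.326 Hz


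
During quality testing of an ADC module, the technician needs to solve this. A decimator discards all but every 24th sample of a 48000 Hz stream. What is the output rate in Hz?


Decimation reduces the sample rate:
fs_out = fs_in / M
       = 48000 / 24
       = 2000.0 Hz

2000.0 Hz


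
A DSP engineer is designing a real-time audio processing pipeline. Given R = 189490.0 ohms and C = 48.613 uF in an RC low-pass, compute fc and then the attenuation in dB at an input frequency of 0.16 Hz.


Step 1 — cutoff frequency:
fc = 1 / (2*pi*R*C)
C = 48.613 uF = 4.8613e-05 F
fc = 1 / (2*pi*189490.0*4.8613e-05)
   = 0.0172775 Hz

Step 2 — magnitude at f = 0.16 Hz:
|H(f)| = 1 / sqrt(1 + (f/fc)^2)
f/fc = 0.16 / 0.0172775 = 9.260599
|H| = 1 / sqrt(1 + 85.758694) = 0.1073602
|H|_dB = 20*log10(0.1073602) = -19.38 dB

fc = 0.0172775 Hz; |H(0.16 Hz)| = -19.38 dB


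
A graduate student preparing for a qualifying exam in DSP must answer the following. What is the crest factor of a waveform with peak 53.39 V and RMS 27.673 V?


Crest factor is the ratio of peak to RMS:
CF = V_peak / V_rms
   = 53.39 / 27.673
   = 1.9293

1.9293


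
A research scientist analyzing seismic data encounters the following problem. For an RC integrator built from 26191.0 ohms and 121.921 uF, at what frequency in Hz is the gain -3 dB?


Cutoff frequency of a first-order RC filter:
fc = 1 / (2 * pi * R * C)
C = 121.921 uF = 0.000121921 F
fc = 1 / (2 * pi * 26191.0 * 0.000121921)
   = 1 / 20.063674108797
   = 0.049841 Hz

0.049841 Hz


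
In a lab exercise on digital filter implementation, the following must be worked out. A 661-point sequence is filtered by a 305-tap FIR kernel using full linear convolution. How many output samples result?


Linear convolution output length:
L = N + M - 1
  = 661 + 305 - 1
  = 965 samples

965


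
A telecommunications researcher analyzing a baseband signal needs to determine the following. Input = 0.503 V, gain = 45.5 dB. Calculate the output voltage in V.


Output voltage from dB gain:
V_out = V_in * 10^(gain_dB / 20)
      = 0.503 * 10^(45.5 / 20)
      = 0.503 * 188.364909
      = 94.7475 V

94.7475 V


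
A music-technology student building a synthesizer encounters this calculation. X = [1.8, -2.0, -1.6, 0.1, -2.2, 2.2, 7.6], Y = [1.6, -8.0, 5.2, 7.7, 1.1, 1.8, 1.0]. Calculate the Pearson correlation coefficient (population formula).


Pearson correlation coefficient (population):
r = cov(X,Y) / (std(X) * std(Y))
Mean X = 0.8429, Mean Y = 1.4857
Cov(X,Y) = 1.672041
Std(X) = 3.213301, Std(Y) = 4.518036
r = 0.1152

0.1152


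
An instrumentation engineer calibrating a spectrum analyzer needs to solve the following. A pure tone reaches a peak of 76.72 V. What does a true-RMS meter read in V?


RMS voltage for a sinusoidal waveform:
V_rms = V_peak / sqrt(2)
      = 76.72 / 1.414214
      = 54.249 V

54.249 V


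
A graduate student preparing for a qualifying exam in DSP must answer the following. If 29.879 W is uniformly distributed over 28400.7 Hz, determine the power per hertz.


Power spectral density:
PSD = P / BW
    = 29.879 / 28400.7
    = 0.00105205 W/Hz

0.00105205 W/Hz


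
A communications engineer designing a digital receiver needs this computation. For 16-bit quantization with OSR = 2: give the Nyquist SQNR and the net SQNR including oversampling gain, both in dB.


Step 1 — baseline SQNR at Nyquist:
SQNR_base = 6.02*N + 1.76
          = 6.02*16 + 1.76
          = 98.08 dB

Step 2 — oversampling processing gain:
G = 10*log10(OSR) = 10*log10(2) = 3.01 dB

Step 3 — total:
SQNR_total = 98.08 + 3.01 = 101.09 dB

Base SQNR = 98.08 dB; oversampled SQNR = 101.09 dB


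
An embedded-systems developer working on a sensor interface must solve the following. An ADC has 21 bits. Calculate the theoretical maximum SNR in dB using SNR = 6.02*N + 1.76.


Theoretical SNR for a full-scale sinusoid:
SNR = 6.02 * N + 1.76
    = 6.02 * 21 + 1.76
    = 126.42 + 1.76
    = 128.18 dB

128.18 dB


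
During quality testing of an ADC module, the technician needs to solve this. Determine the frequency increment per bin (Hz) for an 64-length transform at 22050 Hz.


DFT frequency resolution:
df = fs / N
   = 22050 / 64
   = 344.5312 Hz

344.5312 Hz


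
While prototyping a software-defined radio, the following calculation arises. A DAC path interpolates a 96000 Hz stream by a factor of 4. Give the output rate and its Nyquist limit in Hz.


Step 1 — output sample rate after interpolation by L:
fs_out = L * fs_in = 4 * 96000 = 384000 Hz

Step 2 — Nyquist frequency of the output stream:
f_Nyq = fs_out / 2 = 384000 / 2 = 192000.0 Hz

fs_out = 384000 Hz; f_Nyquist = 192000.0 Hz


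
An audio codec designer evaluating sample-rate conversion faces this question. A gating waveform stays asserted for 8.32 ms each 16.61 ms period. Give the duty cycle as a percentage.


Duty cycle as a percentage:
DC = (t_on / T) * 100
   = (8.32 / 16.61) * 100
   = 0.500903 * 100
   = 50.09 %

50.09 %


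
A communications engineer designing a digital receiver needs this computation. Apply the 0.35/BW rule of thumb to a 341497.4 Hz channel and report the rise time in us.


Rise time from bandwidth relationship:
tr = 0.35 / BW
   = 0.35 / 341497.4
   = 1.024897993e-06 s
   = 1.0249 us

1.0249 us


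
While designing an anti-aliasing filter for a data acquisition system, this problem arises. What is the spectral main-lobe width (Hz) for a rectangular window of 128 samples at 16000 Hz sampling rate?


Main lobe width for a rectangular window:
Width = 2 * fs / N
      = 2 * 16000 / 128
      = 32000 / 128
      = 250.0 Hz

250.0 Hz


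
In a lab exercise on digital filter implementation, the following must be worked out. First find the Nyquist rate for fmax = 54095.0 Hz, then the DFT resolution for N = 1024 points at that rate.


Step 1 — Nyquist sampling rate:
fs = 2 * fmax = 2 * 54095.0 = 108190.0 Hz

Step 2 — DFT bin spacing:
df = fs / N = 108190.0 / 1024 = 105.6543 Hz

105.6543 Hz


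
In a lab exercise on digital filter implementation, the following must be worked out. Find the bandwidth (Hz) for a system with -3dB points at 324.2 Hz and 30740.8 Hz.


Bandwidth is the difference of -3dB frequencies:
BW = f_high - f_low
   = 30740.8 - 324.2
   = 30416.6 Hz

30416.6 Hz


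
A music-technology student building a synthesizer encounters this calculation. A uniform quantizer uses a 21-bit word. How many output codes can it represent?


Number of quantization levels = 2^N
= 2^21
= 2097152

2097152


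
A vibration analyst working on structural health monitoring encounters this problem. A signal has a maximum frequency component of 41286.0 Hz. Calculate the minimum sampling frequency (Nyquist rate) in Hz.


The Nyquist rate is twice the maximum frequency component.
fs_min = 2 * fmax
      = 2 * 41286.0
      = 82572.0 Hz

82572.0


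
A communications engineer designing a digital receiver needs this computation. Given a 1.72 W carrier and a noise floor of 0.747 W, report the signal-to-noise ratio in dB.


SNR in decibels:
SNR = 10 * log10(Ps / Pn)
    = 10 * log10(1.72 / 0.747)
    = 10 * log10(2.3025)
    = 10 * 0.3622
    = 3.62 dB

3.62 dB


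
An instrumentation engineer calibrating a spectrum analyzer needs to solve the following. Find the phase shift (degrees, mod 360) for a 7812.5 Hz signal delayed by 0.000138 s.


Phase shift from frequency and time delay:
phi = 360 * f * t_delay
    = 360 * 7812.5 * 0.000138
    = 388.12 degrees
    mod 360 = 28.12 degrees

28.12 degrees


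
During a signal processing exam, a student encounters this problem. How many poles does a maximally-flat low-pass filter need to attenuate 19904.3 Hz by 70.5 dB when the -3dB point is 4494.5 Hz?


Butterworth filter order formula:
n = log10(10^(A/10) - 1) / (2 * log10(f_stop/f_pass))
10^(70.5/10) - 1 = 11220183.543
f_stop/f_pass = 19904.3 / 4494.5 = 4.4286
n = 5.4544 -> ceil = 6

6


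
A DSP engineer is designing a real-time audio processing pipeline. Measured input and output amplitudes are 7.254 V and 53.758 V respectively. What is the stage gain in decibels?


Voltage gain in dB:
G = 20 * log10(Vout / Vin)
  = 20 * log10(53.758 / 7.254)
  = 20 * log10(7.410808)
  = 20 * 0.869866
  = 17.4 dB

17.4 dB


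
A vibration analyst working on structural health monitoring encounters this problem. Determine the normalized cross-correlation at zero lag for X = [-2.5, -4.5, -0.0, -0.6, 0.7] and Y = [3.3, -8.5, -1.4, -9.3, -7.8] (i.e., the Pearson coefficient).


Pearson correlation coefficient (population):
r = cov(X,Y) / (std(X) * std(Y))
Mean X = -1.38, Mean Y = -4.74
Cov(X,Y) = -0.5172
Std(X) = 1.88828, Std(Y) = 4.900857
r = -0.0559

-0.0559


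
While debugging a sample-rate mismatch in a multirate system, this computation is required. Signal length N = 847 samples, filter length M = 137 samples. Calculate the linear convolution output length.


Linear convolution output length:
L = N + M - 1
  = 847 + 137 - 1
  = 983 samples

983


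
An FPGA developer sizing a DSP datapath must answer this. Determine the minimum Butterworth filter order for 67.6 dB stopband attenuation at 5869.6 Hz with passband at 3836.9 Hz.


Butterworth filter order formula:
n = log10(10^(A/10) - 1) / (2 * log10(f_stop/f_pass))
10^(67.6/10) - 1 = 5754398.3734
f_stop/f_pass = 5869.6 / 3836.9 = 1.5298
n = 18.3071 -> ceil = 19

19


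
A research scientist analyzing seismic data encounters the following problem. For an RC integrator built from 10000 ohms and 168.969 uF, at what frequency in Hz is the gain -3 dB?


Cutoff frequency of a first-order RC filter:
fc = 1 / (2 * pi * R * C)
C = 168.969 uF = 0.000168969 F
fc = 1 / (2 * pi * 10000 * 0.000168969)
   = 1 / 10.616635381688
   = 0.094192 Hz

0.094192 Hz


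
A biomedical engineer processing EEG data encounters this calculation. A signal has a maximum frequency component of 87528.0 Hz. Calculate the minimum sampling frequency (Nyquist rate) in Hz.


The Nyquist rate is twice the maximum frequency component.
fs_min = 2 * fmax
      = 2 * 87528.0
      = 175056.0 Hz

175056.0


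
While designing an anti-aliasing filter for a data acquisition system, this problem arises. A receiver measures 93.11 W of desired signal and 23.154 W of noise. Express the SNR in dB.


SNR in decibels:
SNR = 10 * log10(Ps / Pn)
    = 10 * log10(93.11 / 23.154)
    = 10 * log10(4.0213)
    = 10 * 0.6044
    = 6.04 dB

6.04 dB


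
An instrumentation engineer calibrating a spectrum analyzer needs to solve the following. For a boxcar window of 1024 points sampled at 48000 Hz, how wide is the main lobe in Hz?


Main lobe width for a rectangular window:
Width = 2 * fs / N
      = 2 * 48000 / 1024
      = 96000 / 1024
      = 93.75 Hz

93.75 Hz


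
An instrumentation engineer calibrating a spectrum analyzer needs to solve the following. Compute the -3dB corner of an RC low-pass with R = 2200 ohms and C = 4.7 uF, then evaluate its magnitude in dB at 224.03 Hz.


Step 1 — cutoff frequency:
fc = 1 / (2*pi*R*C)
C = 4.7 uF = 4.7e-06 F
fc = 1 / (2*pi*2200*4.7e-06)
   = 15.3922 Hz

Step 2 — magnitude at f = 224.03 Hz:
|H(f)| = 1 / sqrt(1 + (f/fc)^2)
f/fc = 224.03 / 15.3922 = 14.554774
|H| = 1 / sqrt(1 + 211.841446) = 0.0685444
|H|_dB = 20*log10(0.0685444) = -23.28 dB

fc = 15.3922 Hz; |H(224.03 Hz)| = -23.28 dB


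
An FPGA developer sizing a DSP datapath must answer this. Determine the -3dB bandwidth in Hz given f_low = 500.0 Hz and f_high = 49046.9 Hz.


Bandwidth is the difference of -3dB frequencies:
BW = f_high - f_low
   = 49046.9 - 500.0
   = 48546.9 Hz

48546.9 Hz


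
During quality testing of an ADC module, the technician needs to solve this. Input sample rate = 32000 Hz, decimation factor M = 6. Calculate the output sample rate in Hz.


Decimation reduces the sample rate:
fs_out = fs_in / M
       = 32000 / 6
       = 5333.3333 Hz

5333.3333 Hz


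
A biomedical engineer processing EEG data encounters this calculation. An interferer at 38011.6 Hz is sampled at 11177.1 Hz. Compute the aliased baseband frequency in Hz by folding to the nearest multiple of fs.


Compute the nearest integer multiple of fs to the signal:
n = round(38011.6 / 11177.1) = 3
f_alias = |38011.6 - 3 * 11177.1|
        = |38011.6 - 33531.3|
        = 4480.3 Hz

4480.3


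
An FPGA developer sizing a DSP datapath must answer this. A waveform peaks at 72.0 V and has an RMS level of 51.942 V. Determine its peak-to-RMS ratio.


Crest factor is the ratio of peak to RMS:
CF = V_peak / V_rms
   = 72.0 / 51.942
   = 1.3862

1.3862


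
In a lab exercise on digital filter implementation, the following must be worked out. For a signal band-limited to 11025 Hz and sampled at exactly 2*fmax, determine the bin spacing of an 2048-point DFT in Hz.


Step 1 — Nyquist sampling rate:
fs = 2 * fmax = 2 * 11025 = 22050 Hz

Step 2 — DFT bin spacing:
df = fs / N = 22050 / 2048 = 10.7666 Hz

10.7666 Hz


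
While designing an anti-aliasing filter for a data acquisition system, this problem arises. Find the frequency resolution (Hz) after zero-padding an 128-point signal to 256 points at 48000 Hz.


Frequency resolution after zero-padding:
N_padded = 128 * 2 = 256
df = fs / N_padded
   = 48000 / 256
   = 187.5 Hz

187.5 Hz


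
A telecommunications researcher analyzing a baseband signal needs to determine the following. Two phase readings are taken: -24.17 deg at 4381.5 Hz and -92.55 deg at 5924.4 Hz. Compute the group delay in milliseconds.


Group delay from phase difference:
tau = -d(phi)/d(omega)
d(phi) = -68.38 deg = -1.193456 rad
d(omega) = 2*pi*(5924.4 - 4381.5) = 9694.3266 rad/s
tau = -(-1.193456) / 9694.3266
    = 0.1231 ms

0.1231 ms


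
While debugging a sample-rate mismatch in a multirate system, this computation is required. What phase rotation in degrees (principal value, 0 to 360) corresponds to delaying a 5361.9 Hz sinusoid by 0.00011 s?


Phase shift from frequency and time delay:
phi = 360 * f * t_delay
    = 360 * 5361.9 * 0.00011
    = 212.33 degrees
    mod 360 = 212.33 degrees

212.33 degrees


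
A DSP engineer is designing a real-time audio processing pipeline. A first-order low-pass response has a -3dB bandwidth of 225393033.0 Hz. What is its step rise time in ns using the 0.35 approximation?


Rise time from bandwidth relationship:
tr = 0.35 / BW
   = 0.35 / 225393033.0
   = 1.552843029e-09 s
   = 1.5528 ns

1.5528 ns


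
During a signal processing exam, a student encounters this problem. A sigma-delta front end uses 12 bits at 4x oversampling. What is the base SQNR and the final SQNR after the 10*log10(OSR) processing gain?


Step 1 — baseline SQNR at Nyquist:
SQNR_base = 6.02*N + 1.76
          = 6.02*12 + 1.76
          = 74.0 dB

Step 2 — oversampling processing gain:
G = 10*log10(OSR) = 10*log10(4) = 6.02 dB

Step 3 — total:
SQNR_total = 74.0 + 6.02 = 80.02 dB

Base SQNR = 74.0 dB; oversampled SQNR = 80.02 dB


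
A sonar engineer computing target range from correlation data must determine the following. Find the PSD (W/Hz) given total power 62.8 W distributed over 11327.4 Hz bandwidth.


Power spectral density:
PSD = P / BW
    = 62.8 / 11327.4
    = 0.00554408 W/Hz

0.00554408 W/Hz


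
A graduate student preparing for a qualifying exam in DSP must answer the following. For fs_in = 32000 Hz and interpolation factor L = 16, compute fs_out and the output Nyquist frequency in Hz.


Step 1 — output sample rate after interpolation by L:
fs_out = L * fs_in = 16 * 32000 = 512000 Hz

Step 2 — Nyquist frequency of the output stream:
f_Nyq = fs_out / 2 = 512000 / 2 = 256000.0 Hz

fs_out = 512000 Hz; f_Nyquist = 256000.0 Hz


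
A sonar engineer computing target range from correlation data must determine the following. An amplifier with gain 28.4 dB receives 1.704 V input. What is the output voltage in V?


Output voltage from dB gain:
V_out = V_in * 10^(gain_dB / 20)
      = 1.704 * 10^(28.4 / 20)
      = 1.704 * 26.30268
      = 44.8198 V

44.8198 V


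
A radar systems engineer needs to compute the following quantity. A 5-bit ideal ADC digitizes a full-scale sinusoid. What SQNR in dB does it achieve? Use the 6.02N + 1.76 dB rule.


Theoretical SNR for a full-scale sinusoid:
SNR = 6.02 * N + 1.76
    = 6.02 * 5 + 1.76
    = 30.1 + 1.76
    = 31.86 dB

31.86 dB


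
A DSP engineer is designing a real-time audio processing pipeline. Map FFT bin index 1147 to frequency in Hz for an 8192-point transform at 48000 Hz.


Frequency of DFT bin k:
f_k = k * fs / N
    = 1147 * 48000 / 8192
    = 55056000 / 8192
    = 6720.703 Hz

6720.703 Hz


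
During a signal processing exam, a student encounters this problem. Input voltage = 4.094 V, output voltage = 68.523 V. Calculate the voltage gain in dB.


Voltage gain in dB:
G = 20 * log10(Vout / Vin)
  = 20 * log10(68.523 / 4.094)
  = 20 * log10(16.737421)
  = 20 * 1.223689
  = 24.47 dB

24.47 dB


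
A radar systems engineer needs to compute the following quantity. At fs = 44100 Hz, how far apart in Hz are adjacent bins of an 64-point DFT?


DFT frequency resolution:
df = fs / N
   = 44100 / 64
   = 689.0625 Hz

689.0625 Hz


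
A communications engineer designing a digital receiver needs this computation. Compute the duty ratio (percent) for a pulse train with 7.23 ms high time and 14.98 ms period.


Duty cycle as a percentage:
DC = (t_on / T) * 100
   = (7.23 / 14.98) * 100
   = 0.482644 * 100
   = 48.26 %

48.26 %


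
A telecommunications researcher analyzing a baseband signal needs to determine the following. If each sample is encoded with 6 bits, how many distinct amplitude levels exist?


Number of quantization levels = 2^N
= 2^6
= 64

64


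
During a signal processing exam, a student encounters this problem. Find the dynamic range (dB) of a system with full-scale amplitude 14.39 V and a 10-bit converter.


Dynamic range from full-scale to LSB:
V_min = V_max / 2^bits = 14.39 / 2^10
DR = 20 * log10(V_max / V_min)
   = 20 * log10(2^10)
   = 20 * 10 * log10(2)
   = 60.21 dB

60.21 dB


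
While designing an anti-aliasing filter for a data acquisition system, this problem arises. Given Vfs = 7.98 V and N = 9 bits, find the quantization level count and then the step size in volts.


Step 1 — number of quantization levels:
L = 2^N = 2^9 = 512

Step 2 — LSB step size:
delta = Vfs / L
      = 7.98 / 512
      = 0.01558594 V

Levels = 512; step size = 0.01558594 V
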